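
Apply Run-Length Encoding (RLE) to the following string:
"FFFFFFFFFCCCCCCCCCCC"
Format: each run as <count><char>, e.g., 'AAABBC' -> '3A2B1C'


Scanning runs left to right:
  i=0: run of 'F' x 9 -> '9F'
  i=9: run of 'C' x 11 -> '11C'

RLE = 9F11C


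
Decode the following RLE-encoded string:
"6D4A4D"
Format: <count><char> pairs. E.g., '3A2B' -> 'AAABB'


Expanding each <count><char> pair:
  6D -> 'DDDDDD'
  4A -> 'AAAA'
  4D -> 'DDDD'

Decoded = DDDDDDAAAADDDD


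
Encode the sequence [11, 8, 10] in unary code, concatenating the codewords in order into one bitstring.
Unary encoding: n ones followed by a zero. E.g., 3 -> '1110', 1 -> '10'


Encode each number as n ones followed by a terminating 0:
  11 -> 111111111110 (12 bits)
  8 -> 111111110 (9 bits)
  10 -> 11111111110 (11 bits)
Total length = 12 + 9 + 11 = 32 bits.

Unary([11, 8, 10]) = 11111111111011111111011111111110 (32 bits)


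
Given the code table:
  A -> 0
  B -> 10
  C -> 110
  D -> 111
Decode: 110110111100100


Decoding:
110 -> C
110 -> C
111 -> D
10 -> B
0 -> A
10 -> B
0 -> A


Result: CCDBABA


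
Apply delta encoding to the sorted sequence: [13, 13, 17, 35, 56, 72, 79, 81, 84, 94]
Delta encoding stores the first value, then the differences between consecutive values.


First value: 13
Deltas:
  13 - 13 = 0
  17 - 13 = 4
  35 - 17 = 18
  56 - 35 = 21
  72 - 56 = 16
  79 - 72 = 7
  81 - 79 = 2
  84 - 81 = 3
  94 - 84 = 10


Delta encoded: [13, 0, 4, 18, 21, 16, 7, 2, 3, 10]


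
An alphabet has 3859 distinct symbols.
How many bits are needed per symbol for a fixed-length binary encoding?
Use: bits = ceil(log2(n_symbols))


log2(3859) = 11.914
Bracket: 2^11 = 2048 < 3859 <= 2^12 = 4096
So ceil(log2(3859)) = 12

bits = ceil(log2(3859)) = ceil(11.914) = 12 bits


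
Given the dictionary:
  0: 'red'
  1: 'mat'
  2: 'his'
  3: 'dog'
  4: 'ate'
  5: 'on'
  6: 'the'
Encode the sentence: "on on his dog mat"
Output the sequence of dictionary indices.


Look up each word in the dictionary:
  'on' -> 5
  'on' -> 5
  'his' -> 2
  'dog' -> 3
  'mat' -> 1

Encoded: [5, 5, 2, 3, 1]


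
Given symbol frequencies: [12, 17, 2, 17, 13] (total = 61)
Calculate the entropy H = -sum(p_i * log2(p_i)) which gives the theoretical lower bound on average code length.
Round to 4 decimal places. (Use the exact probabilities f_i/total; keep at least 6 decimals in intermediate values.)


Per-symbol terms -p_i * log2(p_i) with p_i = f_i/61:
  p = 12/61 = 0.196721: log2(p) = -2.345775, -p*log2(p) = 0.461464
  p = 17/61 = 0.278689: log2(p) = -1.843274, -p*log2(p) = 0.513699
  p = 2/61 = 0.032787: log2(p) = -4.930737, -p*log2(p) = 0.161664
  p = 17/61 = 0.278689: log2(p) = -1.843274, -p*log2(p) = 0.513699
  p = 13/61 = 0.213115: log2(p) = -2.230298, -p*log2(p) = 0.475309
H = 0.461464 + 0.513699 + 0.161664 + 0.513699 + 0.475309 = 2.125835

H = 2.1258 bits/symbol


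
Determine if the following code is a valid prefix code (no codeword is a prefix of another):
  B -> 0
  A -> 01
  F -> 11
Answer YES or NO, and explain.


Checking each pair (does one codeword prefix another?):
  B='0' vs A='01': prefix -- VIOLATION

NO -- this is NOT a valid prefix code. B (0) is a prefix of A (01).


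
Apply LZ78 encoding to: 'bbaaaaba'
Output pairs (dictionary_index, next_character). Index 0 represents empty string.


LZ78 encoding steps:
Dictionary: {0: ''}
Step 1: w='' (idx 0), next='b' -> output (0, 'b'), add 'b' as idx 1
Step 2: w='b' (idx 1), next='a' -> output (1, 'a'), add 'ba' as idx 2
Step 3: w='' (idx 0), next='a' -> output (0, 'a'), add 'a' as idx 3
Step 4: w='a' (idx 3), next='a' -> output (3, 'a'), add 'aa' as idx 4
Step 5: w='ba' (idx 2), end of input -> output (2, '')


Encoded: [(0, 'b'), (1, 'a'), (0, 'a'), (3, 'a'), (2, '')]


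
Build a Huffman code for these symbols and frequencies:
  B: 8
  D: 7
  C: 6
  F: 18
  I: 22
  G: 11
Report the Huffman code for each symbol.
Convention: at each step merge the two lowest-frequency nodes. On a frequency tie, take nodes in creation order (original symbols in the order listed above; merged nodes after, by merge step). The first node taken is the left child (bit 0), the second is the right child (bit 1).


Huffman tree construction:
Step 1: Merge C(6) + D(7) = 13
Step 2: Merge B(8) + G(11) = 19
Step 3: Merge (C+D)(13) + F(18) = 31
Step 4: Merge (B+G)(19) + I(22) = 41
Step 5: Merge ((C+D)+F)(31) + ((B+G)+I)(41) = 72
Read each symbol's code off the tree from the root (left child = 0, right child = 1).

Codes:
  B: 100 (length 3)
  D: 001 (length 3)
  C: 000 (length 3)
  F: 01 (length 2)
  I: 11 (length 2)
  G: 101 (length 3)
Average code length: 176/72 = 2.4444 bits/symbol


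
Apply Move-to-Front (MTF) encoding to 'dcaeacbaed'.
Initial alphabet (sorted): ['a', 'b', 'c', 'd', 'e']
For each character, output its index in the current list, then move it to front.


MTF encoding:
'd': index 3 in ['a', 'b', 'c', 'd', 'e'] -> ['d', 'a', 'b', 'c', 'e']
'c': index 3 in ['d', 'a', 'b', 'c', 'e'] -> ['c', 'd', 'a', 'b', 'e']
'a': index 2 in ['c', 'd', 'a', 'b', 'e'] -> ['a', 'c', 'd', 'b', 'e']
'e': index 4 in ['a', 'c', 'd', 'b', 'e'] -> ['e', 'a', 'c', 'd', 'b']
'a': index 1 in ['e', 'a', 'c', 'd', 'b'] -> ['a', 'e', 'c', 'd', 'b']
'c': index 2 in ['a', 'e', 'c', 'd', 'b'] -> ['c', 'a', 'e', 'd', 'b']
'b': index 4 in ['c', 'a', 'e', 'd', 'b'] -> ['b', 'c', 'a', 'e', 'd']
'a': index 2 in ['b', 'c', 'a', 'e', 'd'] -> ['a', 'b', 'c', 'e', 'd']
'e': index 3 in ['a', 'b', 'c', 'e', 'd'] -> ['e', 'a', 'b', 'c', 'd']
'd': index 4 in ['e', 'a', 'b', 'c', 'd'] -> ['d', 'e', 'a', 'b', 'c']


Output: [3, 3, 2, 4, 1, 2, 4, 2, 3, 4]


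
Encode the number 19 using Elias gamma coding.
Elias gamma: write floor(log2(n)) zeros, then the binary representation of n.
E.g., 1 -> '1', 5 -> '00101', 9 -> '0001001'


num_bits = floor(log2(19)) + 1 = 5
leading_zeros = num_bits - 1 = 4
binary(19) = 10011

Elias gamma(19) = '0000' + '10011' = 000010011 (9 bits)


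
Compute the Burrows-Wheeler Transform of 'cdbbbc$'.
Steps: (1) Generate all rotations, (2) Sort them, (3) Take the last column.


Rotations (sorted):
  0: $cdbbbc -> last char: c
  1: bbbc$cd -> last char: d
  2: bbc$cdb -> last char: b
  3: bc$cdbb -> last char: b
  4: c$cdbbb -> last char: b
  5: cdbbbc$ -> last char: $
  6: dbbbc$c -> last char: c


BWT = cdbbb$c


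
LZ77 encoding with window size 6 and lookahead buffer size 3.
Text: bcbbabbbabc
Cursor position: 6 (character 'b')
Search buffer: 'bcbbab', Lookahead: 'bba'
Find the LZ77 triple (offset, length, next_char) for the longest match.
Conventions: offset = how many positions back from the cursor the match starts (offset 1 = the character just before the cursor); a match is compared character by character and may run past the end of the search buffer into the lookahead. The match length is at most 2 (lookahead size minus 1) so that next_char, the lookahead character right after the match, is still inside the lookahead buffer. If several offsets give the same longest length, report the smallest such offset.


Try each offset into the search buffer:
  offset=1 (pos 5, char 'b'): match length 2
  offset=2 (pos 4, char 'a'): match length 0
  offset=3 (pos 3, char 'b'): match length 1
  offset=4 (pos 2, char 'b'): match length 2
  offset=5 (pos 1, char 'c'): match length 0
  offset=6 (pos 0, char 'b'): match length 1
Longest match has length 2, found at offsets 1, 4; take the smallest, offset 1.
next_char = character at position 6 + 2 = 8 -> 'a'

Best match: offset=1, length=2 (matching 'bb' starting at position 5)
LZ77 triple: (1, 2, 'a')


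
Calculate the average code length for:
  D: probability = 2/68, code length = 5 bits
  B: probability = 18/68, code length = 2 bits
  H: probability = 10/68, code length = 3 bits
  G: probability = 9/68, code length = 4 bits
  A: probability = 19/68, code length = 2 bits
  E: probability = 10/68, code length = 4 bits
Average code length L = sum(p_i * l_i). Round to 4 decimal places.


Weighted contributions p_i * l_i:
  D: (2/68) * 5 = 10/68
  B: (18/68) * 2 = 36/68
  H: (10/68) * 3 = 30/68
  G: (9/68) * 4 = 36/68
  A: (19/68) * 2 = 38/68
  E: (10/68) * 4 = 40/68
Sum = (10 + 36 + 30 + 36 + 38 + 40)/68 = 190/68

L = 190/68 = 2.7941 bits/symbol


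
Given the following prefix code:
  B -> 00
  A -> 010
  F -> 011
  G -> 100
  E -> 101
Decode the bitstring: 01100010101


Decoding step by step:
Bits 011 -> F
Bits 00 -> B
Bits 010 -> A
Bits 101 -> E


Decoded message: FBAE


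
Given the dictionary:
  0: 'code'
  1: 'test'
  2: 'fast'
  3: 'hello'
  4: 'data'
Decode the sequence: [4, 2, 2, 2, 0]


Look up each index in the dictionary:
  4 -> 'data'
  2 -> 'fast'
  2 -> 'fast'
  2 -> 'fast'
  0 -> 'code'

Decoded: "data fast fast fast code"


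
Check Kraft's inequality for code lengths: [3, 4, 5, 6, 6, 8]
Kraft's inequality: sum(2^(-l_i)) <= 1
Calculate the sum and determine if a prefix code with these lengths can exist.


Sum = 2^(-3) + 2^(-4) + 2^(-5) + 2^(-6) + 2^(-6) + 2^(-8)
    = 0.125 + 0.0625 + 0.03125 + 0.015625 + 0.015625 + 0.00390625
    = 65/256 = 0.25390625
Since 0.25390625 <= 1, Kraft's inequality IS satisfied.
A prefix code with these lengths CAN exist.

Kraft sum = 0.25390625. Satisfied.


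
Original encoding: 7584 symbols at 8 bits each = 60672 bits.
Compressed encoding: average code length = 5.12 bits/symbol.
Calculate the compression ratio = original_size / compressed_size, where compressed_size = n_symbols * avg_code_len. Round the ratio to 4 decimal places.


original_size = n_symbols * orig_bits = 7584 * 8 = 60672 bits
compressed_size = n_symbols * avg_code_len = 7584 * 5.12 = 38830.08 bits
ratio = original_size / compressed_size = 60672 / 38830.08 = 1.5625

Compression ratio = 1.5625


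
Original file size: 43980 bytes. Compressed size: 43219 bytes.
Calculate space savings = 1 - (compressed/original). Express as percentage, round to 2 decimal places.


ratio = compressed/original = 43219/43980 = 0.982697
savings = 1 - ratio = 1 - 0.982697 = 0.017303
as a percentage: 0.017303 * 100 = 1.73%

Space savings = 1 - 43219/43980 = 1.73%


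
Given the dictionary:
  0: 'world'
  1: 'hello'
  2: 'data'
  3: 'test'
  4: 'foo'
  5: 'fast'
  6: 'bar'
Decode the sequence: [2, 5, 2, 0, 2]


Look up each index in the dictionary:
  2 -> 'data'
  5 -> 'fast'
  2 -> 'data'
  0 -> 'world'
  2 -> 'data'

Decoded: "data fast data world data"


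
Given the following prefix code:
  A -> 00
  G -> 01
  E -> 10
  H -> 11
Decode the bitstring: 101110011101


Decoding step by step:
Bits 10 -> E
Bits 11 -> H
Bits 10 -> E
Bits 01 -> G
Bits 11 -> H
Bits 01 -> G


Decoded message: EHEGHG


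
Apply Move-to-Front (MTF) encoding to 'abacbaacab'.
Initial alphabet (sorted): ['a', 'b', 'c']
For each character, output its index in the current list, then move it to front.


MTF encoding:
'a': index 0 in ['a', 'b', 'c'] -> ['a', 'b', 'c']
'b': index 1 in ['a', 'b', 'c'] -> ['b', 'a', 'c']
'a': index 1 in ['b', 'a', 'c'] -> ['a', 'b', 'c']
'c': index 2 in ['a', 'b', 'c'] -> ['c', 'a', 'b']
'b': index 2 in ['c', 'a', 'b'] -> ['b', 'c', 'a']
'a': index 2 in ['b', 'c', 'a'] -> ['a', 'b', 'c']
'a': index 0 in ['a', 'b', 'c'] -> ['a', 'b', 'c']
'c': index 2 in ['a', 'b', 'c'] -> ['c', 'a', 'b']
'a': index 1 in ['c', 'a', 'b'] -> ['a', 'c', 'b']
'b': index 2 in ['a', 'c', 'b'] -> ['b', 'a', 'c']


Output: [0, 1, 1, 2, 2, 2, 0, 2, 1, 2]


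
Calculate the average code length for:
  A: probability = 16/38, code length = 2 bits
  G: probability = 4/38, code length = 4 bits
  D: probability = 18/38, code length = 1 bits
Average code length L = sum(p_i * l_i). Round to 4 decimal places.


Weighted contributions p_i * l_i:
  A: (16/38) * 2 = 32/38
  G: (4/38) * 4 = 16/38
  D: (18/38) * 1 = 18/38
Sum = (32 + 16 + 18)/38 = 66/38

L = 66/38 = 1.7368 bits/symbol


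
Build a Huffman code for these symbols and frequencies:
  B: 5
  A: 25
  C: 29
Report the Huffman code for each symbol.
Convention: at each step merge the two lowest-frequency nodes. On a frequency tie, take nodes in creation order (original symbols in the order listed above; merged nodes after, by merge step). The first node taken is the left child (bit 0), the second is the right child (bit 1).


Huffman tree construction:
Step 1: Merge B(5) + A(25) = 30
Step 2: Merge C(29) + (B+A)(30) = 59
Read each symbol's code off the tree from the root (left child = 0, right child = 1).

Codes:
  B: 10 (length 2)
  A: 11 (length 2)
  C: 0 (length 1)
Average code length: 89/59 = 1.5085 bits/symbol


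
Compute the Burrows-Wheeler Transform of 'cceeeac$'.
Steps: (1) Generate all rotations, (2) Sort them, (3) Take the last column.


Rotations (sorted):
  0: $cceeeac -> last char: c
  1: ac$cceee -> last char: e
  2: c$cceeea -> last char: a
  3: cceeeac$ -> last char: $
  4: ceeeac$c -> last char: c
  5: eac$ccee -> last char: e
  6: eeac$cce -> last char: e
  7: eeeac$cc -> last char: c


BWT = cea$ceec


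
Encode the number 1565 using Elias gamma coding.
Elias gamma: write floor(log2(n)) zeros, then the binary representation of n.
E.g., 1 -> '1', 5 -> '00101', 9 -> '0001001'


num_bits = floor(log2(1565)) + 1 = 11
leading_zeros = num_bits - 1 = 10
binary(1565) = 11000011101

Elias gamma(1565) = '0000000000' + '11000011101' = 000000000011000011101 (21 bits)


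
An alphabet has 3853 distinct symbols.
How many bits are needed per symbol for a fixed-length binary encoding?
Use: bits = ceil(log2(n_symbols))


log2(3853) = 11.9118
Bracket: 2^11 = 2048 < 3853 <= 2^12 = 4096
So ceil(log2(3853)) = 12

bits = ceil(log2(3853)) = ceil(11.9118) = 12 bits


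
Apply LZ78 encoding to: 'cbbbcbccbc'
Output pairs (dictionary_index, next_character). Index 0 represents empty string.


LZ78 encoding steps:
Dictionary: {0: ''}
Step 1: w='' (idx 0), next='c' -> output (0, 'c'), add 'c' as idx 1
Step 2: w='' (idx 0), next='b' -> output (0, 'b'), add 'b' as idx 2
Step 3: w='b' (idx 2), next='b' -> output (2, 'b'), add 'bb' as idx 3
Step 4: w='c' (idx 1), next='b' -> output (1, 'b'), add 'cb' as idx 4
Step 5: w='c' (idx 1), next='c' -> output (1, 'c'), add 'cc' as idx 5
Step 6: w='b' (idx 2), next='c' -> output (2, 'c'), add 'bc' as idx 6


Encoded: [(0, 'c'), (0, 'b'), (2, 'b'), (1, 'b'), (1, 'c'), (2, 'c')]


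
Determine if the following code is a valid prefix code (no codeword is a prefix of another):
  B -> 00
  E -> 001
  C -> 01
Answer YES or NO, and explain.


Checking each pair (does one codeword prefix another?):
  B='00' vs E='001': prefix -- VIOLATION

NO -- this is NOT a valid prefix code. B (00) is a prefix of E (001).


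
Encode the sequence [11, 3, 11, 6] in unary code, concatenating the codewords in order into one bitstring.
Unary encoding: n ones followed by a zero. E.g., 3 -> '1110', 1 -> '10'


Encode each number as n ones followed by a terminating 0:
  11 -> 111111111110 (12 bits)
  3 -> 1110 (4 bits)
  11 -> 111111111110 (12 bits)
  6 -> 1111110 (7 bits)
Total length = 12 + 4 + 12 + 7 = 35 bits.

Unary([11, 3, 11, 6]) = 11111111111011101111111111101111110 (35 bits)


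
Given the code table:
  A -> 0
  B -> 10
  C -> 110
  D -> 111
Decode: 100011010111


Decoding:
10 -> B
0 -> A
0 -> A
110 -> C
10 -> B
111 -> D


Result: BAACBD


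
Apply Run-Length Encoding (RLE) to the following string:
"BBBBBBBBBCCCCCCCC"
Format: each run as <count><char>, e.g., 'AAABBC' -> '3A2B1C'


Scanning runs left to right:
  i=0: run of 'B' x 9 -> '9B'
  i=9: run of 'C' x 8 -> '8C'

RLE = 9B8C


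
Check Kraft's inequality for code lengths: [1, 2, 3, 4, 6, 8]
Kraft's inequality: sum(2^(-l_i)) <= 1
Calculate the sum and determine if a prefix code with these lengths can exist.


Sum = 2^(-1) + 2^(-2) + 2^(-3) + 2^(-4) + 2^(-6) + 2^(-8)
    = 0.5 + 0.25 + 0.125 + 0.0625 + 0.015625 + 0.00390625
    = 245/256 = 0.95703125
Since 0.95703125 <= 1, Kraft's inequality IS satisfied.
A prefix code with these lengths CAN exist.

Kraft sum = 0.95703125. Satisfied.


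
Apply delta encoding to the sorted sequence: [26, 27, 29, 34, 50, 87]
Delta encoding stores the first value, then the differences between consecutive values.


First value: 26
Deltas:
  27 - 26 = 1
  29 - 27 = 2
  34 - 29 = 5
  50 - 34 = 16
  87 - 50 = 37


Delta encoded: [26, 1, 2, 5, 16, 37]


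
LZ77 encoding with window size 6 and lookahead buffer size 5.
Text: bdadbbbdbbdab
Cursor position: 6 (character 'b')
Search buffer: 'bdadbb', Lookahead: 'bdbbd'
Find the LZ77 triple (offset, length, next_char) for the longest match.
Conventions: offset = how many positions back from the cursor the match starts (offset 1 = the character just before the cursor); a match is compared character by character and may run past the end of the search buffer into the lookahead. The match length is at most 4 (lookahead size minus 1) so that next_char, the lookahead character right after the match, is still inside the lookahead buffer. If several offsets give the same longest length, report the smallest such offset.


Try each offset into the search buffer:
  offset=1 (pos 5, char 'b'): match length 1
  offset=2 (pos 4, char 'b'): match length 1
  offset=3 (pos 3, char 'd'): match length 0
  offset=4 (pos 2, char 'a'): match length 0
  offset=5 (pos 1, char 'd'): match length 0
  offset=6 (pos 0, char 'b'): match length 2
Longest match has length 2 at offset 6.
next_char = character at position 6 + 2 = 8 -> 'b'

Best match: offset=6, length=2 (matching 'bd' starting at position 0)
LZ77 triple: (6, 2, 'b')


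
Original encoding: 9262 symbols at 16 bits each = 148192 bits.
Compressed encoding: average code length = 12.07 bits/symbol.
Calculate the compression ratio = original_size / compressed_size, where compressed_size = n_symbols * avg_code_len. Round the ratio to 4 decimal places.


original_size = n_symbols * orig_bits = 9262 * 16 = 148192 bits
compressed_size = n_symbols * avg_code_len = 9262 * 12.07 = 111792.34 bits
ratio = original_size / compressed_size = 148192 / 111792.34 = 1.3256

Compression ratio = 1.3256


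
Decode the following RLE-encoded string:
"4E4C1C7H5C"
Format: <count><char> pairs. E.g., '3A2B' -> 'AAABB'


Expanding each <count><char> pair:
  4E -> 'EEEE'
  4C -> 'CCCC'
  1C -> 'C'
  7H -> 'HHHHHHH'
  5C -> 'CCCCC'

Decoded = EEEECCCCCHHHHHHHCCCCC


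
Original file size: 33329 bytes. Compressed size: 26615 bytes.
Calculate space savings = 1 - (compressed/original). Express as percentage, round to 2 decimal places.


ratio = compressed/original = 26615/33329 = 0.798554
savings = 1 - ratio = 1 - 0.798554 = 0.201446
as a percentage: 0.201446 * 100 = 20.14%

Space savings = 1 - 26615/33329 = 20.14%


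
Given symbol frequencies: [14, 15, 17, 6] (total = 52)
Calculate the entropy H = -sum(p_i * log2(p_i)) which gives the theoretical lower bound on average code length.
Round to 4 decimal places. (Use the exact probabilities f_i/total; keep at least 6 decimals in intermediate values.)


Per-symbol terms -p_i * log2(p_i) with p_i = f_i/52:
  p = 14/52 = 0.269231: log2(p) = -1.893085, -p*log2(p) = 0.509677
  p = 15/52 = 0.288462: log2(p) = -1.793549, -p*log2(p) = 0.517370
  p = 17/52 = 0.326923: log2(p) = -1.612977, -p*log2(p) = 0.527319
  p = 6/52 = 0.115385: log2(p) = -3.115477, -p*log2(p) = 0.359478
H = 0.509677 + 0.517370 + 0.527319 + 0.359478 = 1.913844

H = 1.9138 bits/symbol


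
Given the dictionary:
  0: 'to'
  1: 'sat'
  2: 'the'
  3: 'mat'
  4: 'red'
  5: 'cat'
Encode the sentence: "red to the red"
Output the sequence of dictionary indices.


Look up each word in the dictionary:
  'red' -> 4
  'to' -> 0
  'the' -> 2
  'red' -> 4

Encoded: [4, 0, 2, 4]


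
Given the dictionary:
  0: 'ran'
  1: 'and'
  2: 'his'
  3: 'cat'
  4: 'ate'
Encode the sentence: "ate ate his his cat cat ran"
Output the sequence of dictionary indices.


Look up each word in the dictionary:
  'ate' -> 4
  'ate' -> 4
  'his' -> 2
  'his' -> 2
  'cat' -> 3
  'cat' -> 3
  'ran' -> 0

Encoded: [4, 4, 2, 2, 3, 3, 0]


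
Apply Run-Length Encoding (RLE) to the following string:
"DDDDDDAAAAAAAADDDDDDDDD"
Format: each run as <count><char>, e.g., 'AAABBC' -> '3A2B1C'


Scanning runs left to right:
  i=0: run of 'D' x 6 -> '6D'
  i=6: run of 'A' x 8 -> '8A'
  i=14: run of 'D' x 9 -> '9D'

RLE = 6D8A9D


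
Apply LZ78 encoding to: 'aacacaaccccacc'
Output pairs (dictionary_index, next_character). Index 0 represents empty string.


LZ78 encoding steps:
Dictionary: {0: ''}
Step 1: w='' (idx 0), next='a' -> output (0, 'a'), add 'a' as idx 1
Step 2: w='a' (idx 1), next='c' -> output (1, 'c'), add 'ac' as idx 2
Step 3: w='ac' (idx 2), next='a' -> output (2, 'a'), add 'aca' as idx 3
Step 4: w='ac' (idx 2), next='c' -> output (2, 'c'), add 'acc' as idx 4
Step 5: w='' (idx 0), next='c' -> output (0, 'c'), add 'c' as idx 5
Step 6: w='c' (idx 5), next='a' -> output (5, 'a'), add 'ca' as idx 6
Step 7: w='c' (idx 5), next='c' -> output (5, 'c'), add 'cc' as idx 7


Encoded: [(0, 'a'), (1, 'c'), (2, 'a'), (2, 'c'), (0, 'c'), (5, 'a'), (5, 'c')]


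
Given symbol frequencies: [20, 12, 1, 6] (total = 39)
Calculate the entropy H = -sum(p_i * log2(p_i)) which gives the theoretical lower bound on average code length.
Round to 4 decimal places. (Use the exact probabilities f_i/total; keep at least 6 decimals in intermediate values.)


Per-symbol terms -p_i * log2(p_i) with p_i = f_i/39:
  p = 20/39 = 0.512821: log2(p) = -0.963474, -p*log2(p) = 0.494089
  p = 12/39 = 0.307692: log2(p) = -1.700440, -p*log2(p) = 0.523212
  p = 1/39 = 0.025641: log2(p) = -5.285402, -p*log2(p) = 0.135523
  p = 6/39 = 0.153846: log2(p) = -2.700440, -p*log2(p) = 0.415452
H = 0.494089 + 0.523212 + 0.135523 + 0.415452 = 1.568276

H = 1.5683 bits/symbol


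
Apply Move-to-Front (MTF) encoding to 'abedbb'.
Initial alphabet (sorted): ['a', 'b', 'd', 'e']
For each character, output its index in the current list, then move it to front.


MTF encoding:
'a': index 0 in ['a', 'b', 'd', 'e'] -> ['a', 'b', 'd', 'e']
'b': index 1 in ['a', 'b', 'd', 'e'] -> ['b', 'a', 'd', 'e']
'e': index 3 in ['b', 'a', 'd', 'e'] -> ['e', 'b', 'a', 'd']
'd': index 3 in ['e', 'b', 'a', 'd'] -> ['d', 'e', 'b', 'a']
'b': index 2 in ['d', 'e', 'b', 'a'] -> ['b', 'd', 'e', 'a']
'b': index 0 in ['b', 'd', 'e', 'a'] -> ['b', 'd', 'e', 'a']


Output: [0, 1, 3, 3, 2, 0]


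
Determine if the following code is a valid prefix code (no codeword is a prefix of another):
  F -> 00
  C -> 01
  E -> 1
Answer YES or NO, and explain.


Checking each pair (does one codeword prefix another?):
  F='00' vs C='01': no prefix
  F='00' vs E='1': no prefix
  C='01' vs F='00': no prefix
  C='01' vs E='1': no prefix
  E='1' vs F='00': no prefix
  E='1' vs C='01': no prefix
No violation found over all pairs.

YES -- this is a valid prefix code. No codeword is a prefix of any other codeword.


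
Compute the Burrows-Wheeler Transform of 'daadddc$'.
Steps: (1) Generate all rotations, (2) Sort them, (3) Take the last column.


Rotations (sorted):
  0: $daadddc -> last char: c
  1: aadddc$d -> last char: d
  2: adddc$da -> last char: a
  3: c$daaddd -> last char: d
  4: daadddc$ -> last char: $
  5: dc$daadd -> last char: d
  6: ddc$daad -> last char: d
  7: dddc$daa -> last char: a


BWT = cdad$dda


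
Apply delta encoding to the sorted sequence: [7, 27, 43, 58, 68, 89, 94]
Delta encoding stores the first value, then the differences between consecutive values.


First value: 7
Deltas:
  27 - 7 = 20
  43 - 27 = 16
  58 - 43 = 15
  68 - 58 = 10
  89 - 68 = 21
  94 - 89 = 5


Delta encoded: [7, 20, 16, 15, 10, 21, 5]


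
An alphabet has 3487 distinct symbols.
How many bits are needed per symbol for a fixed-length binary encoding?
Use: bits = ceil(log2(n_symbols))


log2(3487) = 11.7678
Bracket: 2^11 = 2048 < 3487 <= 2^12 = 4096
So ceil(log2(3487)) = 12

bits = ceil(log2(3487)) = ceil(11.7678) = 12 bits


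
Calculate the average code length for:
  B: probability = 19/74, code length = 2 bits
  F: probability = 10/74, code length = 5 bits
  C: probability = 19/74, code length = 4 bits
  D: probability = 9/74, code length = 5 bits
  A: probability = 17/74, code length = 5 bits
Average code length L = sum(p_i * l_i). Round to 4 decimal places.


Weighted contributions p_i * l_i:
  B: (19/74) * 2 = 38/74
  F: (10/74) * 5 = 50/74
  C: (19/74) * 4 = 76/74
  D: (9/74) * 5 = 45/74
  A: (17/74) * 5 = 85/74
Sum = (38 + 50 + 76 + 45 + 85)/74 = 294/74

L = 294/74 = 3.9730 bits/symbol


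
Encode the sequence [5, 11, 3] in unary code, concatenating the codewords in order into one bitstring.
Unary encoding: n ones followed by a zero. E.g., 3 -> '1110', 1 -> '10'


Encode each number as n ones followed by a terminating 0:
  5 -> 111110 (6 bits)
  11 -> 111111111110 (12 bits)
  3 -> 1110 (4 bits)
Total length = 6 + 12 + 4 = 22 bits.

Unary([5, 11, 3]) = 1111101111111111101110 (22 bits)


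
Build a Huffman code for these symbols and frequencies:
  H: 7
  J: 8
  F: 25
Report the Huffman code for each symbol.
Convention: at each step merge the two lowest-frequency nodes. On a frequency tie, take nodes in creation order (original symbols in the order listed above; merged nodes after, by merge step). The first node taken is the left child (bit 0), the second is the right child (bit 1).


Huffman tree construction:
Step 1: Merge H(7) + J(8) = 15
Step 2: Merge (H+J)(15) + F(25) = 40
Read each symbol's code off the tree from the root (left child = 0, right child = 1).

Codes:
  H: 00 (length 2)
  J: 01 (length 2)
  F: 1 (length 1)
Average code length: 55/40 = 1.3750 bits/symbol


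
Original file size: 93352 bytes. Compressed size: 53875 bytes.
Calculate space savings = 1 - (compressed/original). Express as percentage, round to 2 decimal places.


ratio = compressed/original = 53875/93352 = 0.577117
savings = 1 - ratio = 1 - 0.577117 = 0.422883
as a percentage: 0.422883 * 100 = 42.29%

Space savings = 1 - 53875/93352 = 42.29%


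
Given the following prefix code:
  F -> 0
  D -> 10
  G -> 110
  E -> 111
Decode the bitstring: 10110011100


Decoding step by step:
Bits 10 -> D
Bits 110 -> G
Bits 0 -> F
Bits 111 -> E
Bits 0 -> F
Bits 0 -> F


Decoded message: DGFEFF


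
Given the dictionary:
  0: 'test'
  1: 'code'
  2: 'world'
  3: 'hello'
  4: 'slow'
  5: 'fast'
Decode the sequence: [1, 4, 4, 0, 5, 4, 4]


Look up each index in the dictionary:
  1 -> 'code'
  4 -> 'slow'
  4 -> 'slow'
  0 -> 'test'
  5 -> 'fast'
  4 -> 'slow'
  4 -> 'slow'

Decoded: "code slow slow test fast slow slow"


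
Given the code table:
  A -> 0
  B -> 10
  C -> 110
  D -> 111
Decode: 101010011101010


Decoding:
10 -> B
10 -> B
10 -> B
0 -> A
111 -> D
0 -> A
10 -> B
10 -> B


Result: BBBADABB


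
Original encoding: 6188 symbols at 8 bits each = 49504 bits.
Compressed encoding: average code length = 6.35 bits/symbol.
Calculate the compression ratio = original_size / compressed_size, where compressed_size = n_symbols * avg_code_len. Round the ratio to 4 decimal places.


original_size = n_symbols * orig_bits = 6188 * 8 = 49504 bits
compressed_size = n_symbols * avg_code_len = 6188 * 6.35 = 39293.8 bits
ratio = original_size / compressed_size = 49504 / 39293.8 = 1.2598

Compression ratio = 1.2598


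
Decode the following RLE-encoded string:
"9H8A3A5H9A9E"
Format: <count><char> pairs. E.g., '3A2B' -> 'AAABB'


Expanding each <count><char> pair:
  9H -> 'HHHHHHHHH'
  8A -> 'AAAAAAAA'
  3A -> 'AAA'
  5H -> 'HHHHH'
  9A -> 'AAAAAAAAA'
  9E -> 'EEEEEEEEE'

Decoded = HHHHHHHHHAAAAAAAAAAAHHHHHAAAAAAAAAEEEEEEEEE


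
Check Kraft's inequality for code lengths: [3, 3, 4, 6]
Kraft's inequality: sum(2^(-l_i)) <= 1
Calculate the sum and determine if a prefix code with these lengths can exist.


Sum = 2^(-3) + 2^(-3) + 2^(-4) + 2^(-6)
    = 0.125 + 0.125 + 0.0625 + 0.015625
    = 21/64 = 0.328125
Since 0.328125 <= 1, Kraft's inequality IS satisfied.
A prefix code with these lengths CAN exist.

Kraft sum = 0.328125. Satisfied.


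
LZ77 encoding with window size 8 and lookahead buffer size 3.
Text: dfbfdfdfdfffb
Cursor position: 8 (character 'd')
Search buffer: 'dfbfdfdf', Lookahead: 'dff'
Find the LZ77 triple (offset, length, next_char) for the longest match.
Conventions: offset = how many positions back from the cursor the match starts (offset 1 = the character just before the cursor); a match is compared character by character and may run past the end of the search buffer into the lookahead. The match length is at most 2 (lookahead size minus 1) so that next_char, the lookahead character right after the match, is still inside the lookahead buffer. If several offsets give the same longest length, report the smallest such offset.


Try each offset into the search buffer:
  offset=1 (pos 7, char 'f'): match length 0
  offset=2 (pos 6, char 'd'): match length 2
  offset=3 (pos 5, char 'f'): match length 0
  offset=4 (pos 4, char 'd'): match length 2
  offset=5 (pos 3, char 'f'): match length 0
  offset=6 (pos 2, char 'b'): match length 0
  offset=7 (pos 1, char 'f'): match length 0
  offset=8 (pos 0, char 'd'): match length 2
Longest match has length 2, found at offsets 2, 4, 8; take the smallest, offset 2.
next_char = character at position 8 + 2 = 10 -> 'f'

Best match: offset=2, length=2 (matching 'df' starting at position 6)
LZ77 triple: (2, 2, 'f')


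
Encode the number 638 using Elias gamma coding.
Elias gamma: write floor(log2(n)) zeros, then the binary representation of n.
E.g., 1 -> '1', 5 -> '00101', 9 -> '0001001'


num_bits = floor(log2(638)) + 1 = 10
leading_zeros = num_bits - 1 = 9
binary(638) = 1001111110

Elias gamma(638) = '000000000' + '1001111110' = 0000000001001111110 (19 bits)


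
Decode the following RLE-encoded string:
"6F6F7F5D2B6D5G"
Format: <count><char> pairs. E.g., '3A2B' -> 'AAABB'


Expanding each <count><char> pair:
  6F -> 'FFFFFF'
  6F -> 'FFFFFF'
  7F -> 'FFFFFFF'
  5D -> 'DDDDD'
  2B -> 'BB'
  6D -> 'DDDDDD'
  5G -> 'GGGGG'

Decoded = FFFFFFFFFFFFFFFFFFFDDDDDBBDDDDDDGGGGG


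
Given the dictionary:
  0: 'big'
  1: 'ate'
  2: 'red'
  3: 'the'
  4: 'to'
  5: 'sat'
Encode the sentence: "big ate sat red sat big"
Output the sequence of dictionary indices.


Look up each word in the dictionary:
  'big' -> 0
  'ate' -> 1
  'sat' -> 5
  'red' -> 2
  'sat' -> 5
  'big' -> 0

Encoded: [0, 1, 5, 2, 5, 0]


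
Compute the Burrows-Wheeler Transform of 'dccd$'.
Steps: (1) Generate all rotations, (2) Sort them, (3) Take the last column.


Rotations (sorted):
  0: $dccd -> last char: d
  1: ccd$d -> last char: d
  2: cd$dc -> last char: c
  3: d$dcc -> last char: c
  4: dccd$ -> last char: $


BWT = ddcc$


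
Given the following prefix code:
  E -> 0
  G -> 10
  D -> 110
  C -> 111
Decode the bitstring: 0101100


Decoding step by step:
Bits 0 -> E
Bits 10 -> G
Bits 110 -> D
Bits 0 -> E


Decoded message: EGDE


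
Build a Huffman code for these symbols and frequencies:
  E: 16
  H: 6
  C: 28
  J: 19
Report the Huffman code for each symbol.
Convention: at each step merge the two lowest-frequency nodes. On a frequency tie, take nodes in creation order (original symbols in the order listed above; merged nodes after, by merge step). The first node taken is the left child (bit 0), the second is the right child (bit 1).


Huffman tree construction:
Step 1: Merge H(6) + E(16) = 22
Step 2: Merge J(19) + (H+E)(22) = 41
Step 3: Merge C(28) + (J+(H+E))(41) = 69
Read each symbol's code off the tree from the root (left child = 0, right child = 1).

Codes:
  E: 111 (length 3)
  H: 110 (length 3)
  C: 0 (length 1)
  J: 10 (length 2)
Average code length: 132/69 = 1.9130 bits/symbol


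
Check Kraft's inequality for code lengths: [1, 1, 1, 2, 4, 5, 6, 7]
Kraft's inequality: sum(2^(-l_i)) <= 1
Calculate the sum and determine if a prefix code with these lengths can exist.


Sum = 2^(-1) + 2^(-1) + 2^(-1) + 2^(-2) + 2^(-4) + 2^(-5) + 2^(-6) + 2^(-7)
    = 0.5 + 0.5 + 0.5 + 0.25 + 0.0625 + 0.03125 + 0.015625 + 0.0078125
    = 239/128 = 1.8671875
Since 1.8671875 > 1, Kraft's inequality is NOT satisfied.
A prefix code with these lengths CANNOT exist.

Kraft sum = 1.8671875. Not satisfied.


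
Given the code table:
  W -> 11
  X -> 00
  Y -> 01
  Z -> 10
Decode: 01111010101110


Decoding:
01 -> Y
11 -> W
10 -> Z
10 -> Z
10 -> Z
11 -> W
10 -> Z


Result: YWZZZWZ


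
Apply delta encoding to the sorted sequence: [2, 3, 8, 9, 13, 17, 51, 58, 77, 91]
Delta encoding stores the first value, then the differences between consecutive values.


First value: 2
Deltas:
  3 - 2 = 1
  8 - 3 = 5
  9 - 8 = 1
  13 - 9 = 4
  17 - 13 = 4
  51 - 17 = 34
  58 - 51 = 7
  77 - 58 = 19
  91 - 77 = 14


Delta encoded: [2, 1, 5, 1, 4, 4, 34, 7, 19, 14]


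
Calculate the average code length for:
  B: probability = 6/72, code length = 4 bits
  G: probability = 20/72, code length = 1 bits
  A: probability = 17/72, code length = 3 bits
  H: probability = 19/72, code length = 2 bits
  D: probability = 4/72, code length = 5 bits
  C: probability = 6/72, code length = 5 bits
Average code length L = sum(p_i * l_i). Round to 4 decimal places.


Weighted contributions p_i * l_i:
  B: (6/72) * 4 = 24/72
  G: (20/72) * 1 = 20/72
  A: (17/72) * 3 = 51/72
  H: (19/72) * 2 = 38/72
  D: (4/72) * 5 = 20/72
  C: (6/72) * 5 = 30/72
Sum = (24 + 20 + 51 + 38 + 20 + 30)/72 = 183/72

L = 183/72 = 2.5417 bits/symbol


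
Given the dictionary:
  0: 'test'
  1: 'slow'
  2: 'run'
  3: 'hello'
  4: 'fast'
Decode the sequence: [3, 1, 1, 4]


Look up each index in the dictionary:
  3 -> 'hello'
  1 -> 'slow'
  1 -> 'slow'
  4 -> 'fast'

Decoded: "hello slow slow fast"


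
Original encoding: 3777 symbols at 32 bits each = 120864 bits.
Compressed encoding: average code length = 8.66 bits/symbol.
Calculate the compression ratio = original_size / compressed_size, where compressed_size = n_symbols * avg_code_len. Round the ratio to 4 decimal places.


original_size = n_symbols * orig_bits = 3777 * 32 = 120864 bits
compressed_size = n_symbols * avg_code_len = 3777 * 8.66 = 32708.82 bits
ratio = original_size / compressed_size = 120864 / 32708.82 = 3.6952

Compression ratio = 3.6952


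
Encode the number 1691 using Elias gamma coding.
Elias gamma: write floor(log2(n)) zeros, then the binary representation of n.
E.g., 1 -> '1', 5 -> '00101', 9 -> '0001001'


num_bits = floor(log2(1691)) + 1 = 11
leading_zeros = num_bits - 1 = 10
binary(1691) = 11010011011

Elias gamma(1691) = '0000000000' + '11010011011' = 000000000011010011011 (21 bits)


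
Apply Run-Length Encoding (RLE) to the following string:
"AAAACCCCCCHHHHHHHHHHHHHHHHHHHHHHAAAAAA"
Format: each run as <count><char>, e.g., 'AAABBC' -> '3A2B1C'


Scanning runs left to right:
  i=0: run of 'A' x 4 -> '4A'
  i=4: run of 'C' x 6 -> '6C'
  i=10: run of 'H' x 22 -> '22H'
  i=32: run of 'A' x 6 -> '6A'

RLE = 4A6C22H6A


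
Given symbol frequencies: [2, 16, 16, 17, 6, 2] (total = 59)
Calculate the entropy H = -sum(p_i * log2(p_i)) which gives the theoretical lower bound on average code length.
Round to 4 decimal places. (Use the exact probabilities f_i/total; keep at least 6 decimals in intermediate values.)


Per-symbol terms -p_i * log2(p_i) with p_i = f_i/59:
  p = 2/59 = 0.033898: log2(p) = -4.882643, -p*log2(p) = 0.165513
  p = 16/59 = 0.271186: log2(p) = -1.882643, -p*log2(p) = 0.510547
  p = 16/59 = 0.271186: log2(p) = -1.882643, -p*log2(p) = 0.510547
  p = 17/59 = 0.288136: log2(p) = -1.795180, -p*log2(p) = 0.517255
  p = 6/59 = 0.101695: log2(p) = -3.297681, -p*log2(p) = 0.335357
  p = 2/59 = 0.033898: log2(p) = -4.882643, -p*log2(p) = 0.165513
H = 0.165513 + 0.510547 + 0.510547 + 0.517255 + 0.335357 + 0.165513 = 2.204732

H = 2.2047 bits/symbol


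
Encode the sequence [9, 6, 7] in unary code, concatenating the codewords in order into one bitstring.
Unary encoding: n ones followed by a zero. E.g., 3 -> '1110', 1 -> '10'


Encode each number as n ones followed by a terminating 0:
  9 -> 1111111110 (10 bits)
  6 -> 1111110 (7 bits)
  7 -> 11111110 (8 bits)
Total length = 10 + 7 + 8 = 25 bits.

Unary([9, 6, 7]) = 1111111110111111011111110 (25 bits)


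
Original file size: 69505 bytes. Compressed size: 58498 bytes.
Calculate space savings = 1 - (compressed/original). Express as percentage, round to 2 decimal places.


ratio = compressed/original = 58498/69505 = 0.841637
savings = 1 - ratio = 1 - 0.841637 = 0.158363
as a percentage: 0.158363 * 100 = 15.84%

Space savings = 1 - 58498/69505 = 15.84%


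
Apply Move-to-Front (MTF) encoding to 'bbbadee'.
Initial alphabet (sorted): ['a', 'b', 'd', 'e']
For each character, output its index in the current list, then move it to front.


MTF encoding:
'b': index 1 in ['a', 'b', 'd', 'e'] -> ['b', 'a', 'd', 'e']
'b': index 0 in ['b', 'a', 'd', 'e'] -> ['b', 'a', 'd', 'e']
'b': index 0 in ['b', 'a', 'd', 'e'] -> ['b', 'a', 'd', 'e']
'a': index 1 in ['b', 'a', 'd', 'e'] -> ['a', 'b', 'd', 'e']
'd': index 2 in ['a', 'b', 'd', 'e'] -> ['d', 'a', 'b', 'e']
'e': index 3 in ['d', 'a', 'b', 'e'] -> ['e', 'd', 'a', 'b']
'e': index 0 in ['e', 'd', 'a', 'b'] -> ['e', 'd', 'a', 'b']


Output: [1, 0, 0, 1, 2, 3, 0]


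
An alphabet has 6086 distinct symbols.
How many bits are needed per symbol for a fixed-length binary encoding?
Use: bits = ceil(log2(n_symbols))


log2(6086) = 12.5713
Bracket: 2^12 = 4096 < 6086 <= 2^13 = 8192
So ceil(log2(6086)) = 13

bits = ceil(log2(6086)) = ceil(12.5713) = 13 bits


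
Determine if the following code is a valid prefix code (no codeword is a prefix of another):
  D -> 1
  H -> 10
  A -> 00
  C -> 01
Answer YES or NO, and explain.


Checking each pair (does one codeword prefix another?):
  D='1' vs H='10': prefix -- VIOLATION

NO -- this is NOT a valid prefix code. D (1) is a prefix of H (10).


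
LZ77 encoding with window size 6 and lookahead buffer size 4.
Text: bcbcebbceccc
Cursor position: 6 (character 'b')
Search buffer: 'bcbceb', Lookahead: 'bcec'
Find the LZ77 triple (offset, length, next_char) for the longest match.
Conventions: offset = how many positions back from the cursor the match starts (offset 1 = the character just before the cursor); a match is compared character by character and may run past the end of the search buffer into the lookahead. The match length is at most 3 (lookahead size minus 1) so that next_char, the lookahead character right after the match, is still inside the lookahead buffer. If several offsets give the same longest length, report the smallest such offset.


Try each offset into the search buffer:
  offset=1 (pos 5, char 'b'): match length 1
  offset=2 (pos 4, char 'e'): match length 0
  offset=3 (pos 3, char 'c'): match length 0
  offset=4 (pos 2, char 'b'): match length 3
  offset=5 (pos 1, char 'c'): match length 0
  offset=6 (pos 0, char 'b'): match length 2
Longest match has length 3 at offset 4.
next_char = character at position 6 + 3 = 9 -> 'c'

Best match: offset=4, length=3 (matching 'bce' starting at position 2)
LZ77 triple: (4, 3, 'c')


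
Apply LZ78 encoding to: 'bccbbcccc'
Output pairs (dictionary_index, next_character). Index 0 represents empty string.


LZ78 encoding steps:
Dictionary: {0: ''}
Step 1: w='' (idx 0), next='b' -> output (0, 'b'), add 'b' as idx 1
Step 2: w='' (idx 0), next='c' -> output (0, 'c'), add 'c' as idx 2
Step 3: w='c' (idx 2), next='b' -> output (2, 'b'), add 'cb' as idx 3
Step 4: w='b' (idx 1), next='c' -> output (1, 'c'), add 'bc' as idx 4
Step 5: w='c' (idx 2), next='c' -> output (2, 'c'), add 'cc' as idx 5
Step 6: w='c' (idx 2), end of input -> output (2, '')


Encoded: [(0, 'b'), (0, 'c'), (2, 'b'), (1, 'c'), (2, 'c'), (2, '')]


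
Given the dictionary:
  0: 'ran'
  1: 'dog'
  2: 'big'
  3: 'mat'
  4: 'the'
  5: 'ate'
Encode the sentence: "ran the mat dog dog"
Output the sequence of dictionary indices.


Look up each word in the dictionary:
  'ran' -> 0
  'the' -> 4
  'mat' -> 3
  'dog' -> 1
  'dog' -> 1

Encoded: [0, 4, 3, 1, 1]


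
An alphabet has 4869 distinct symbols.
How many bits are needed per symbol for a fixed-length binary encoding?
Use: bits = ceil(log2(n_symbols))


log2(4869) = 12.2494
Bracket: 2^12 = 4096 < 4869 <= 2^13 = 8192
So ceil(log2(4869)) = 13

bits = ceil(log2(4869)) = ceil(12.2494) = 13 bits
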